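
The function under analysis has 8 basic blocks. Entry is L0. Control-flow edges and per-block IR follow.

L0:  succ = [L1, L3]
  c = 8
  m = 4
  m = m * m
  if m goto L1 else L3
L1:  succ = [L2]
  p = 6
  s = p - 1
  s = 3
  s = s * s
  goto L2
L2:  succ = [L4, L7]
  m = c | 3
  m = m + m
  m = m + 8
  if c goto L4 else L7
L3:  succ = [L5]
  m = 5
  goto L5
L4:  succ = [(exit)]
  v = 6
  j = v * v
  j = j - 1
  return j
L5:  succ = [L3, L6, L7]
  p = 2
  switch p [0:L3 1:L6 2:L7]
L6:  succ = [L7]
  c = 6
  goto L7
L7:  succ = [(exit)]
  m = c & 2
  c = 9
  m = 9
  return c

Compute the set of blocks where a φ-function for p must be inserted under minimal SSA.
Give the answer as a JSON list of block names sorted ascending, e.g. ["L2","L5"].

Answer: ["L3", "L7"]

Analysis:
idom tree: L1←L0 L2←L1 L3←L0 L4←L2 L5←L3 L6←L5 L7←L0
Join-block Dom:
  L3: preds {L0,L5}: {L0} ∩ {L0,L3,L5} = {L0}; idom=L0
  L7: preds {L2,L5,L6}: {L0,L1,L2} ∩ {L0,L3,L5} ∩ {L0,L3,L5,L6} = {L0}; idom=L0

DF derivation:
  L3←L0: walk · to L0
  L3←L5: walk L5→L3 to L0
  L7←L2: walk L2→L1 to L0
  L7←L5: walk L5→L3 to L0
  L7←L6: walk L6→L5→L3 to L0
  DF(L0)=∅
  DF(L1)={L7}
  DF(L2)={L7}
  DF(L3)={L3,L7}
  DF(L4)=∅
  DF(L5)={L3,L7}
  DF(L6)={L7}
  DF(L7)=∅

φ for p: defs {L1,L5}
  DF⁺ = {L3,L7}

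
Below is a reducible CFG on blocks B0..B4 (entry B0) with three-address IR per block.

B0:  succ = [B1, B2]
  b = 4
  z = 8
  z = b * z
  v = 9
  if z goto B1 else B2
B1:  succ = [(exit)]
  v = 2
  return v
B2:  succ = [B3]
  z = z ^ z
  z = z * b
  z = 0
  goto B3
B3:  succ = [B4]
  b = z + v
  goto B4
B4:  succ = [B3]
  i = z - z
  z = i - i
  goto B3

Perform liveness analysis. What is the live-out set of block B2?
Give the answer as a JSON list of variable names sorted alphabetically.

def/use:
  B0: {b,v,z} / ∅
  B1: {v} / ∅
  B2: {z} / {b,z}
  B3: {b} / {v,z}
  B4: {i,z} / {z}

Liveness:
  live B0: ∅→{b,v,z}
  live B1: ∅→∅
  live B2: {b,v,z}→{v,z}
  live B3: {v,z}→{v,z}
  live B4: {v,z}→{v,z}

live-out(B2) = ["v", "z"]

Answer: ["v", "z"]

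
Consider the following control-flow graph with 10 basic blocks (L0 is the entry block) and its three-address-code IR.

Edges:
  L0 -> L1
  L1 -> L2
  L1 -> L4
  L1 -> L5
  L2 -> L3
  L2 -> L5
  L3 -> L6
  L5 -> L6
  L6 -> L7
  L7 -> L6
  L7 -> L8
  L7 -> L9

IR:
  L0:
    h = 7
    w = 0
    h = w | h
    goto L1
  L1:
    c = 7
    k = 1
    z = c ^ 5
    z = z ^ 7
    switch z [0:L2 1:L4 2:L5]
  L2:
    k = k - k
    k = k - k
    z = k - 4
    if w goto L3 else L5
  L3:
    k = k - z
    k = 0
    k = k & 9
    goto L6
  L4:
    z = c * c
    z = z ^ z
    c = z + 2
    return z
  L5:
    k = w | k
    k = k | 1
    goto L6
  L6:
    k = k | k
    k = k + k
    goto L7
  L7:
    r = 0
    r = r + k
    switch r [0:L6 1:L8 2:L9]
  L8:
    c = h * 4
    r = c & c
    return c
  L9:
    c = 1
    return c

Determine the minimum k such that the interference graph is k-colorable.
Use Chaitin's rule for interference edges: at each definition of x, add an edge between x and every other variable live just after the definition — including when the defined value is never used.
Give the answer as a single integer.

def/use:
  L0: {h,w} / ∅
  L1: {c,k,z} / ∅
  L2: {k,z} / {k,w}
  L3: {k} / {k,z}
  L4: {c,z} / {c}
  L5: {k} / {k,w}
  L6: {k} / {k}
  L7: {r} / {k}
  L8: {c,r} / {h}
  L9: {c} / ∅

Backward fixpoint:
  live L0: ∅→{h,w}
  live L1: {h,w}→{c,h,k,w}
  live L2: {h,k,w}→{h,k,w,z}
  live L3: {h,k,z}→{h,k}
  live L4: {c}→∅
  live L5: {h,k,w}→{h,k}
  live L6: {h,k}→{h,k}
  live L7: {h,k}→{h,k}
  live L8: {h}→∅
  live L9: ∅→∅

Conflict graph:
  c↔{h,k,r,w,z}
  h↔{c,k,r,w,z}
  k↔{c,h,r,w,z}
  r↔{c,h,k}
  w↔{c,h,k,z}
  z↔{c,h,k,w}

Chromatic number:
  {c,h,k,w,z} pairwise interfere (5-clique) ⇒ χ ≥ 5
  5-colouring: c0={c}  c1={h}  c2={k}  c3={r,w}  c4={z}
  χ = 5

Answer: 5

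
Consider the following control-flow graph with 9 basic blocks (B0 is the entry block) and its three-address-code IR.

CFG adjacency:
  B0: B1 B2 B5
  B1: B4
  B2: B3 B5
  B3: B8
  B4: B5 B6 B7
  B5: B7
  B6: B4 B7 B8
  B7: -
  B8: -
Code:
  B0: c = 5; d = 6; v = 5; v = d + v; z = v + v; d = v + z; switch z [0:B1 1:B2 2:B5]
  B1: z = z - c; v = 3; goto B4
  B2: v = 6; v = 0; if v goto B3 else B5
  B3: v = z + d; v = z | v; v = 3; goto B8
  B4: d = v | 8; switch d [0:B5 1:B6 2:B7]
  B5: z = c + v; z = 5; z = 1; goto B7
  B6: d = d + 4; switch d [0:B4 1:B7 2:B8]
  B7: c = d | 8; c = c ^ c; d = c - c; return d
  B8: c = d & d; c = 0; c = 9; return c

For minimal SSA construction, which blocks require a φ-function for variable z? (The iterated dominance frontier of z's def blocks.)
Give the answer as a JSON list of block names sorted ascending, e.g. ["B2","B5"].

Answer: ["B5", "B7", "B8"]

Working:
idom tree: B1←B0 B2←B0 B3←B2 B4←B1 B5←B0 B6←B4 B7←B0 B8←B0
Dom at joins:
  B4: preds {B1,B6}: {B0,B1} ∩ {B0,B1,B4,B6} = {B0,B1}; idom=B1
  B5: preds {B0,B2,B4}: {B0} ∩ {B0,B2} ∩ {B0,B1,B4} = {B0}; idom=B0
  B7: preds {B4,B5,B6}: {B0,B1,B4} ∩ {B0,B5} ∩ {B0,B1,B4,B6} = {B0}; idom=B0
  B8: preds {B3,B6}: {B0,B2,B3} ∩ {B0,B1,B4,B6} = {B0}; idom=B0

DF derivation:
  join B4 pred B1: · stop@B1
  join B4 pred B6: B6→B4 stop@B1
  join B5 pred B0: · stop@B0
  join B5 pred B2: B2 stop@B0
  join B5 pred B4: B4→B1 stop@B0
  join B7 pred B4: B4→B1 stop@B0
  join B7 pred B5: B5 stop@B0
  join B7 pred B6: B6→B4→B1 stop@B0
  join B8 pred B3: B3→B2 stop@B0
  join B8 pred B6: B6→B4→B1 stop@B0
  DF(B0)=∅
  DF(B1)={B5,B7,B8}
  DF(B2)={B5,B8}
  DF(B3)={B8}
  DF(B4)={B4,B5,B7,B8}
  DF(B5)={B7}
  DF(B6)={B4,B7,B8}
  DF(B7)=∅
  DF(B8)=∅

φ for z: defs {B0,B1,B5}
  DF⁺ = {B5,B7,B8}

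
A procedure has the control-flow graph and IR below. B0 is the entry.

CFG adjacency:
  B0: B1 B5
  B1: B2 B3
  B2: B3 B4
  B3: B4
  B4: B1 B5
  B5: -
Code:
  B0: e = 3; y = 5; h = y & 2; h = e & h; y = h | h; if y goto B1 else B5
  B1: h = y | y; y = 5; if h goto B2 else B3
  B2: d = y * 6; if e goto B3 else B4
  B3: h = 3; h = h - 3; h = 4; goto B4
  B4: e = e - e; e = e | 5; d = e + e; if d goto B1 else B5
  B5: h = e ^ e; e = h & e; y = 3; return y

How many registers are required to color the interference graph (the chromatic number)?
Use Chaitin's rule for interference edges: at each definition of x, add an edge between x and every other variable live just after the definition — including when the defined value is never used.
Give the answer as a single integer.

Per-block:
  B0 def {e,h,y} use ∅
  B1 def {h,y} use {y}
  B2 def {d} use {e,y}
  B3 def {h} use ∅
  B4 def {d,e} use {e}
  B5 def {e,h,y} use {e}

Backward fixpoint:
  B0: in=∅ out={e,y}
  B1: in={e,y} out={e,y}
  B2: in={e,y} out={e,y}
  B3: in={e,y} out={e,y}
  B4: in={e,y} out={e,y}
  B5: in={e} out=∅

Interference:
  d — {e,y}
  e — {d,h,y}
  h — {e,y}
  y — {d,e,h}

Colouring:
  {d,e,y} pairwise interfere (3-clique) ⇒ χ ≥ 3
  assign d→R2 e→R0 h→R2 y→R1 — no edge inside a register ⇒ χ ≤ 3
  χ = 3

Answer: 3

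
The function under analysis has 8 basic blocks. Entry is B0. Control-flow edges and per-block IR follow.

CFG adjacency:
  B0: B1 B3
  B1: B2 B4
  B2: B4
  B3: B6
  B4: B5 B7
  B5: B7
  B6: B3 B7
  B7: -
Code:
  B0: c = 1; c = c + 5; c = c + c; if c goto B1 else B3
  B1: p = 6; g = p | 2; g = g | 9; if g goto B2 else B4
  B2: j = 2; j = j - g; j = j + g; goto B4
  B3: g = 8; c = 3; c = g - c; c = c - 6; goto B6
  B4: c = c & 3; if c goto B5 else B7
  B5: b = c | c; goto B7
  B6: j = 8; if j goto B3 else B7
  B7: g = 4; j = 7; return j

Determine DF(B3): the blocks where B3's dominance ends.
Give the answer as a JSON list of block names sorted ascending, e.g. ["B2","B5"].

Answer: ["B3", "B7"]

Analysis:
idom tree: B1←B0 B2←B1 B3←B0 B4←B1 B5←B4 B6←B3 B7←B0
Join-block Dom:
  B3: preds {B0,B6}: {B0} ∩ {B0,B3,B6} = {B0}; idom=B0
  B4: preds {B1,B2}: {B0,B1} ∩ {B0,B1,B2} = {B0,B1}; idom=B1
  B7: preds {B4,B5,B6}: {B0,B1,B4} ∩ {B0,B1,B4,B5} ∩ {B0,B3,B6} = {B0}; idom=B0

DF walk-up:
  join B3 pred B0: · stop@B0
  join B3 pred B6: B6→B3 stop@B0
  join B4 pred B1: · stop@B1
  join B4 pred B2: B2 stop@B1
  join B7 pred B4: B4→B1 stop@B0
  join B7 pred B5: B5→B4→B1 stop@B0
  join B7 pred B6: B6→B3 stop@B0
  DF(B0)=∅
  DF(B1)={B7}
  DF(B2)={B4}
  DF(B3)={B3,B7}
  DF(B4)={B7}
  DF(B5)={B7}
  DF(B6)={B3,B7}
  DF(B7)=∅

DF(B3) = ["B3", "B7"]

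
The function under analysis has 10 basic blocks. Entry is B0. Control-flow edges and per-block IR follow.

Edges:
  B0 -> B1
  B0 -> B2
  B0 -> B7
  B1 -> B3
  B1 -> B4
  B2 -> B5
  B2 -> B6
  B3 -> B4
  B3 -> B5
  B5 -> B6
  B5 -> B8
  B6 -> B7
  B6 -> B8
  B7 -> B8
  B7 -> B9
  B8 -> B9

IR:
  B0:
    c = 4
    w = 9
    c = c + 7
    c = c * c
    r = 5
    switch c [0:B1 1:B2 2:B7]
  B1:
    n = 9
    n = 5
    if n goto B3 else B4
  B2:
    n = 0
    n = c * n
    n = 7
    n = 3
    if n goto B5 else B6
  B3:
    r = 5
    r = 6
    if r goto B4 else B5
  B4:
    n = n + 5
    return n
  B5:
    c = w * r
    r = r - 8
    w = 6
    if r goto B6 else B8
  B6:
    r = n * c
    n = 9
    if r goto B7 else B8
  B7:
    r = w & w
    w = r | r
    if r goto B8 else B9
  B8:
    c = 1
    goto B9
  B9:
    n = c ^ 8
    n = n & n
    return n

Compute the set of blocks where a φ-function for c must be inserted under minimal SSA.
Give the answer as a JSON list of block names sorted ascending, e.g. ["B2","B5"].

idom tree: B1←B0 B2←B0 B3←B1 B4←B1 B5←B0 B6←B0 B7←B0 B8←B0 B9←B0
Join-block Dom:
  B4: preds {B1,B3}: {B0,B1} ∩ {B0,B1,B3} = {B0,B1}; idom=B1
  B5: preds {B2,B3}: {B0,B2} ∩ {B0,B1,B3} = {B0}; idom=B0
  B6: preds {B2,B5}: {B0,B2} ∩ {B0,B5} = {B0}; idom=B0
  B7: preds {B0,B6}: {B0} ∩ {B0,B6} = {B0}; idom=B0
  B8: preds {B5,B6,B7}: {B0,B5} ∩ {B0,B6} ∩ {B0,B7} = {B0}; idom=B0
  B9: preds {B7,B8}: {B0,B7} ∩ {B0,B8} = {B0}; idom=B0

DF derivation:
  B4←B1: walk · to B1
  B4←B3: walk B3 to B1
  B5←B2: walk B2 to B0
  B5←B3: walk B3→B1 to B0
  B6←B2: walk B2 to B0
  B6←B5: walk B5 to B0
  B7←B0: walk · to B0
  B7←B6: walk B6 to B0
  B8←B5: walk B5 to B0
  B8←B6: walk B6 to B0
  B8←B7: walk B7 to B0
  B9←B7: walk B7 to B0
  B9←B8: walk B8 to B0
  DF(B0)=∅
  DF(B1)={B5}
  DF(B2)={B5,B6}
  DF(B3)={B4,B5}
  DF(B4)=∅
  DF(B5)={B6,B8}
  DF(B6)={B7,B8}
  DF(B7)={B8,B9}
  DF(B8)={B9}
  DF(B9)=∅

φ for c: defs {B0,B5,B8}
  DF⁺ = {B6,B7,B8,B9}

Answer: ["B6", "B7", "B8", "B9"]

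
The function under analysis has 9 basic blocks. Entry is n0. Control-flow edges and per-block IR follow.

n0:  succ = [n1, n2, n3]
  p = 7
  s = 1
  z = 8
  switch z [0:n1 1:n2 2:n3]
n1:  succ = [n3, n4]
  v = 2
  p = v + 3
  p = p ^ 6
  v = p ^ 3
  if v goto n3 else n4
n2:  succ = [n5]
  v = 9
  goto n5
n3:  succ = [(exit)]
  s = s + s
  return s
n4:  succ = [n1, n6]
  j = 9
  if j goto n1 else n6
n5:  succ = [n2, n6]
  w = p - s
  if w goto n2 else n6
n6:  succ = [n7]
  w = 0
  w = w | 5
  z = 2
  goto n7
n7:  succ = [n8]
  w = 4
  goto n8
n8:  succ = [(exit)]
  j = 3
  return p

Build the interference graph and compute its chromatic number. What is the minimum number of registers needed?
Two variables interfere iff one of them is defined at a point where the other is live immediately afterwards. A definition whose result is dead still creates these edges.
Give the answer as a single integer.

Answer: 3

Working:
Block summaries:
  n0: def={p,s,z} ue=∅
  n1: def={p,v} ue=∅
  n2: def={v} ue=∅
  n3: def={s} ue={s}
  n4: def={j} ue=∅
  n5: def={w} ue={p,s}
  n6: def={w,z} ue=∅
  n7: def={w} ue=∅
  n8: def={j} ue={p}

Liveness:
  n0: in=∅ out={p,s}
  n1: in={s} out={p,s}
  n2: in={p,s} out={p,s}
  n3: in={s} out=∅
  n4: in={p,s} out={p,s}
  n5: in={p,s} out={p,s}
  n6: in={p} out={p}
  n7: in={p} out={p}
  n8: in={p} out=∅

Interference:
  j: {p,s}
  p: {j,s,v,w,z}
  s: {j,p,v,w,z}
  v: {p,s}
  w: {p,s}
  z: {p,s}

Chromatic number:
  {j,p,s} pairwise interfere (3-clique) ⇒ χ ≥ 3
  assign j→c2 p→c0 s→c1 v→c2 w→c2 z→c2 — no edge inside a register ⇒ χ ≤ 3
  χ = 3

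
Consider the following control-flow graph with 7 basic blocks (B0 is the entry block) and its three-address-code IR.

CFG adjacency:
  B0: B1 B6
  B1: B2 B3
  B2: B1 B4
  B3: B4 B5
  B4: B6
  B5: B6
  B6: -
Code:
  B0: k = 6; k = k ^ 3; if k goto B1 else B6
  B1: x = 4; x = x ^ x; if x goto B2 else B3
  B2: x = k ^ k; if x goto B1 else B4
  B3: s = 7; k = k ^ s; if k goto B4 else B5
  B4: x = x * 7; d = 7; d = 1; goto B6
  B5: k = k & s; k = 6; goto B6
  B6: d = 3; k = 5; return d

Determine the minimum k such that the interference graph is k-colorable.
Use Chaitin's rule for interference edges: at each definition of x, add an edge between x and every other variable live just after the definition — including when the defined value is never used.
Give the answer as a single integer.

def/use:
  B0: {k} / ∅
  B1: {x} / ∅
  B2: {x} / {k}
  B3: {k,s} / {k}
  B4: {d,x} / {x}
  B5: {k} / {k,s}
  B6: {d,k} / ∅

Live sets:
  B0 li=∅ lo={k}
  B1 li={k} lo={k,x}
  B2 li={k} lo={k,x}
  B3 li={k,x} lo={k,s,x}
  B4 li={x} lo=∅
  B5 li={k,s} lo=∅
  B6 li=∅ lo=∅

Interfere edges:
  d — {k}
  k — {d,s,x}
  s — {k,x}
  x — {k,s}

Chromatic number:
  {k,s,x} pairwise interfere (3-clique) ⇒ χ ≥ 3
  3-colouring: r0={k}  r1={d,s}  r2={x}
  χ = 3

Answer: 3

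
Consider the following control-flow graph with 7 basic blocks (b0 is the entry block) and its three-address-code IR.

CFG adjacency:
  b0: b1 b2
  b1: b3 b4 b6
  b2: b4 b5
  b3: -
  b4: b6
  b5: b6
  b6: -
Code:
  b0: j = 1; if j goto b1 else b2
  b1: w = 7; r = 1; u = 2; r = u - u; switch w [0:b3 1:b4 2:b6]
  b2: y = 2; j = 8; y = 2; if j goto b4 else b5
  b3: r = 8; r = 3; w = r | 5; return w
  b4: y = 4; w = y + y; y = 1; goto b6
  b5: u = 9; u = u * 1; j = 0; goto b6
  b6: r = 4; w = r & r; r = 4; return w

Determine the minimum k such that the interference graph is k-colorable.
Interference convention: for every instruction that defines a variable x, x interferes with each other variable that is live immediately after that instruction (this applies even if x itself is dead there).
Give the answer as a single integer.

Answer: 2

Working:
def/use:
  b0: {j} / ∅
  b1: {r,u,w} / ∅
  b2: {j,y} / ∅
  b3: {r,w} / ∅
  b4: {w,y} / ∅
  b5: {j,u} / ∅
  b6: {r,w} / ∅

Backward fixpoint:
  live b0: ∅→∅
  live b1: ∅→∅
  live b2: ∅→∅
  live b3: ∅→∅
  live b4: ∅→∅
  live b5: ∅→∅
  live b6: ∅→∅

Interfere edges:
  j↔{y}
  r↔{w}
  u↔{w}
  w↔{r,u}
  y↔{j}

Chromatic number:
  {j,y} pairwise interfere (2-clique) ⇒ χ ≥ 2
  2-colouring: R0={j,w}  R1={r,u,y}
  χ = 2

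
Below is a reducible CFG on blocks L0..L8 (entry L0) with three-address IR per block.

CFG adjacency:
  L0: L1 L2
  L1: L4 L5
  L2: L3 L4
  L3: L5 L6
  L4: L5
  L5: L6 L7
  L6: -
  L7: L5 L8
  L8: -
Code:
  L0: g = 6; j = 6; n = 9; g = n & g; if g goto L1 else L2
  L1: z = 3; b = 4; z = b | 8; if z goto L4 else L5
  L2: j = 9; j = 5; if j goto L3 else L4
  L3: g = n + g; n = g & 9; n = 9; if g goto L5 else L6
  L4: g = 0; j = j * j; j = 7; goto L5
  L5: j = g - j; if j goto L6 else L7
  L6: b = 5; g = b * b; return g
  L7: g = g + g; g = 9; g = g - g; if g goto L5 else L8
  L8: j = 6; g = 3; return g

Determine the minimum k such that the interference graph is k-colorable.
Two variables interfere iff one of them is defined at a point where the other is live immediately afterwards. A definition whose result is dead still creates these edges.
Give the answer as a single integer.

def/use:
  L0: def={g,j,n} ue=∅
  L1: def={b,z} ue=∅
  L2: def={j} ue=∅
  L3: def={g,n} ue={g,n}
  L4: def={g,j} ue={j}
  L5: def={j} ue={g,j}
  L6: def={b,g} ue=∅
  L7: def={g} ue={g}
  L8: def={g,j} ue=∅

Live sets:
  L0 li=∅ lo={g,j,n}
  L1 li={g,j} lo={g,j}
  L2 li={g,n} lo={g,j,n}
  L3 li={g,j,n} lo={g,j}
  L4 li={j} lo={g,j}
  L5 li={g,j} lo={g,j}
  L6 li=∅ lo=∅
  L7 li={g,j} lo={g,j}
  L8 li=∅ lo=∅

Conflict graph:
  b↔{g,j}
  g↔{b,j,n,z}
  j↔{b,g,n,z}
  n↔{g,j}
  z↔{g,j}

Chromatic number:
  clique {b,g,j} ⇒ need ≥ 3
  assign b→c2 g→c0 j→c1 n→c2 z→c2 — no edge inside a register ⇒ χ ≤ 3
  χ = 3

Answer: 3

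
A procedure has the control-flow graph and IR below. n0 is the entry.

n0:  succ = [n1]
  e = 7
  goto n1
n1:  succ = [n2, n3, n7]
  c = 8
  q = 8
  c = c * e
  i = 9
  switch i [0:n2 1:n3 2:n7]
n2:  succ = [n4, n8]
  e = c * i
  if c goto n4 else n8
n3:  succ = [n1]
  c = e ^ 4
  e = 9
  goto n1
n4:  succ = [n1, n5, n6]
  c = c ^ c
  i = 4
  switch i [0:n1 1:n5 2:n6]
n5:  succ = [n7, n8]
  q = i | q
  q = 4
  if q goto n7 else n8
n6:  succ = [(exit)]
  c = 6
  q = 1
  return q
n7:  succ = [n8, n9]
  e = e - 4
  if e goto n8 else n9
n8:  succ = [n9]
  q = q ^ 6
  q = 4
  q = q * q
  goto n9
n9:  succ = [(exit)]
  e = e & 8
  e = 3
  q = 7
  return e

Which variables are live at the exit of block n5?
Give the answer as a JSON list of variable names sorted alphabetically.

Per-block:
  n0: {e} / ∅
  n1: {c,i,q} / {e}
  n2: {e} / {c,i}
  n3: {c,e} / {e}
  n4: {c,i} / {c}
  n5: {q} / {i,q}
  n6: {c,q} / ∅
  n7: {e} / {e}
  n8: {q} / {q}
  n9: {e,q} / {e}

Backward fixpoint:
  live n0: ∅→{e}
  live n1: {e}→{c,e,i,q}
  live n2: {c,i,q}→{c,e,q}
  live n3: {e}→{e}
  live n4: {c,e,q}→{e,i,q}
  live n5: {e,i,q}→{e,q}
  live n6: ∅→∅
  live n7: {e,q}→{e,q}
  live n8: {e,q}→{e}
  live n9: {e}→∅

live-out(n5) = ["e", "q"]

Answer: ["e", "q"]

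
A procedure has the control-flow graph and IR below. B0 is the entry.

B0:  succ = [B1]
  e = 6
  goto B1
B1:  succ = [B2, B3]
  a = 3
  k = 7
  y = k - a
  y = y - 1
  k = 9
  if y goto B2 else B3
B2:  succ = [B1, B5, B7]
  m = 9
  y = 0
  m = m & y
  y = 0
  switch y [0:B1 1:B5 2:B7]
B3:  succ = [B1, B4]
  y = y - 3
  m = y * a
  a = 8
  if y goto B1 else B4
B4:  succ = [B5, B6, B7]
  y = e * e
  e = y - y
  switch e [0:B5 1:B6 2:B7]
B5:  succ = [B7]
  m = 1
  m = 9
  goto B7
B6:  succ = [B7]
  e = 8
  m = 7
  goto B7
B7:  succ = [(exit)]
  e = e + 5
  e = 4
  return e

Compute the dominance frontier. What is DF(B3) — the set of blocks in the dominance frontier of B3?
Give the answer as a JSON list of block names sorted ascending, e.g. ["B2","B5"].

idom tree: B1←B0 B2←B1 B3←B1 B4←B3 B5←B1 B6←B4 B7←B1
Dom∩ at merges:
  B1: preds {B0,B2,B3}: {B0} ∩ {B0,B1,B2} ∩ {B0,B1,B3} = {B0}; idom=B0
  B5: preds {B2,B4}: {B0,B1,B2} ∩ {B0,B1,B3,B4} = {B0,B1}; idom=B1
  B7: preds {B2,B4,B5,B6}: {B0,B1,B2} ∩ {B0,B1,B3,B4} ∩ {B0,B1,B5} ∩ {B0,B1,B3,B4,B6} = {B0,B1}; idom=B1

DF derivation:
  B1←B0: walk · to B0
  B1←B2: walk B2→B1 to B0
  B1←B3: walk B3→B1 to B0
  B5←B2: walk B2 to B1
  B5←B4: walk B4→B3 to B1
  B7←B2: walk B2 to B1
  B7←B4: walk B4→B3 to B1
  B7←B5: walk B5 to B1
  B7←B6: walk B6→B4→B3 to B1
  DF(B0)=∅
  DF(B1)={B1}
  DF(B2)={B1,B5,B7}
  DF(B3)={B1,B5,B7}
  DF(B4)={B5,B7}
  DF(B5)={B7}
  DF(B6)={B7}
  DF(B7)=∅

DF(B3) = ["B1", "B5", "B7"]

Answer: ["B1", "B5", "B7"]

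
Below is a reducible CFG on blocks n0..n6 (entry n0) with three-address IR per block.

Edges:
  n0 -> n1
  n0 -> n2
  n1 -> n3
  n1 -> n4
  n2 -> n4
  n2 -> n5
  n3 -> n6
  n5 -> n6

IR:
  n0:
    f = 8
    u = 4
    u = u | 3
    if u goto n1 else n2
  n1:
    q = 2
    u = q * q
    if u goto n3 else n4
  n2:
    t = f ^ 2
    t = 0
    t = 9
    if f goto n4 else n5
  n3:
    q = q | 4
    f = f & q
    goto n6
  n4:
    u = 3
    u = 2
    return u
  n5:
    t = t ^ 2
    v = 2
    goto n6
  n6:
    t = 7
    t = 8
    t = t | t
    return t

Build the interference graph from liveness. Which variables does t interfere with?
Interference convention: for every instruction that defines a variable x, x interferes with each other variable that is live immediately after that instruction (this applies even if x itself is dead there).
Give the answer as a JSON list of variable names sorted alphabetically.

Answer: ["f"]

Working:
Block summaries:
  n0: {f,u} / ∅
  n1: {q,u} / ∅
  n2: {t} / {f}
  n3: {f,q} / {f,q}
  n4: {u} / ∅
  n5: {t,v} / {t}
  n6: {t} / ∅

Live sets:
  n0: in=∅ out={f}
  n1: in={f} out={f,q}
  n2: in={f} out={t}
  n3: in={f,q} out=∅
  n4: in=∅ out=∅
  n5: in={t} out=∅
  n6: in=∅ out=∅

Interference:
  f — {q,t,u}
  q — {f,u}
  t — {f}
  u — {f,q}
  v — ∅

N(t) = ["f"]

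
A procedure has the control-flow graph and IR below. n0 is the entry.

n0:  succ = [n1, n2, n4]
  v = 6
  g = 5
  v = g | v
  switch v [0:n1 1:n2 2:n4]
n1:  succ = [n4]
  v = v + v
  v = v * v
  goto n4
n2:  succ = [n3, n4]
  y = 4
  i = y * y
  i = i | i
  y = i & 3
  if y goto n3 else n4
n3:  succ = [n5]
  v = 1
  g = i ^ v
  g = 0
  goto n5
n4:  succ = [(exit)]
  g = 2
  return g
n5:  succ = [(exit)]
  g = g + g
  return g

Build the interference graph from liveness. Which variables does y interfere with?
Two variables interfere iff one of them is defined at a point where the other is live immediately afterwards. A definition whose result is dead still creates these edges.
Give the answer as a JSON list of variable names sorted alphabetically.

Per-block:
  n0: {g,v} / ∅
  n1: {v} / {v}
  n2: {i,y} / ∅
  n3: {g,v} / {i}
  n4: {g} / ∅
  n5: {g} / {g}

Liveness:
  n0: in=∅ out={v}
  n1: in={v} out=∅
  n2: in=∅ out={i}
  n3: in={i} out={g}
  n4: in=∅ out=∅
  n5: in={g} out=∅

Conflict graph:
  g↔{v}
  i↔{v,y}
  v↔{g,i}
  y↔{i}

N(y) = ["i"]

Answer: ["i"]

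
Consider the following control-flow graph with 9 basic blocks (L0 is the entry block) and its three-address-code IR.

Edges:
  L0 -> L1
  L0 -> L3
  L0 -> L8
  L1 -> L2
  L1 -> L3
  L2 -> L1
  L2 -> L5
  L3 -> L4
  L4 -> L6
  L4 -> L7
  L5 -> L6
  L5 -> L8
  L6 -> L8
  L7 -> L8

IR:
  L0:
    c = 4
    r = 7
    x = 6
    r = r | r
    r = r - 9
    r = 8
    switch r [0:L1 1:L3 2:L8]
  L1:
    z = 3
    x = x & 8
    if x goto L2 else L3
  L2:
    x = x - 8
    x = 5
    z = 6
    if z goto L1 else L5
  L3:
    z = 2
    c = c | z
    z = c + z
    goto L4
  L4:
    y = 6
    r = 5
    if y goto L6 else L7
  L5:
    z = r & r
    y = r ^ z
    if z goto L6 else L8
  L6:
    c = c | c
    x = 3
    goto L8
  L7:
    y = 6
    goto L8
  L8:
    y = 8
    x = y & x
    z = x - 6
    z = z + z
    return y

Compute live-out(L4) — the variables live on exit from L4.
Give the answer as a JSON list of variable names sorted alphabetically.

def/use:
  L0: {c,r,x} / ∅
  L1: {x,z} / {x}
  L2: {x,z} / {x}
  L3: {c,z} / {c}
  L4: {r,y} / ∅
  L5: {y,z} / {r}
  L6: {c,x} / {c}
  L7: {y} / ∅
  L8: {x,y,z} / {x}

Liveness:
  L0 li=∅ lo={c,r,x}
  L1 li={c,r,x} lo={c,r,x}
  L2 li={c,r,x} lo={c,r,x}
  L3 li={c,x} lo={c,x}
  L4 li={c,x} lo={c,x}
  L5 li={c,r,x} lo={c,x}
  L6 li={c} lo={x}
  L7 li={x} lo={x}
  L8 li={x} lo=∅

live-out(L4) = ["c", "x"]

Answer: ["c", "x"]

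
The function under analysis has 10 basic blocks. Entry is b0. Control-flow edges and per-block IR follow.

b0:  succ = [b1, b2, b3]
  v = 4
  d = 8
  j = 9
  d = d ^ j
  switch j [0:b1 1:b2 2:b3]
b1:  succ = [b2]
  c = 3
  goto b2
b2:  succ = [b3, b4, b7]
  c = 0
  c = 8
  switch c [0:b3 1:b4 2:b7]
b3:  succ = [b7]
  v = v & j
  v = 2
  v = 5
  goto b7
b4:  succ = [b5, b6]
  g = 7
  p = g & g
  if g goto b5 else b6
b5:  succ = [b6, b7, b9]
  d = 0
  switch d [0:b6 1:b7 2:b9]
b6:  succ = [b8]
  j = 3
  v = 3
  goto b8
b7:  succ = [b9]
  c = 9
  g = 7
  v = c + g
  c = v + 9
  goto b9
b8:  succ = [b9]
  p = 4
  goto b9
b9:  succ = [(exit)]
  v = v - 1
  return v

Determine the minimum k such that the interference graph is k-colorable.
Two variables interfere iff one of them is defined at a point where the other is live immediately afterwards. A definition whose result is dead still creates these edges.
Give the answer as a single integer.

def/use:
  b0: {d,j,v} / ∅
  b1: {c} / ∅
  b2: {c} / ∅
  b3: {v} / {j,v}
  b4: {g,p} / ∅
  b5: {d} / ∅
  b6: {j,v} / ∅
  b7: {c,g,v} / ∅
  b8: {p} / ∅
  b9: {v} / {v}

Live sets:
  b0 li=∅ lo={j,v}
  b1 li={j,v} lo={j,v}
  b2 li={j,v} lo={j,v}
  b3 li={j,v} lo=∅
  b4 li={v} lo={v}
  b5 li={v} lo={v}
  b6 li=∅ lo={v}
  b7 li=∅ lo={v}
  b8 li={v} lo={v}
  b9 li={v} lo=∅

Conflict graph:
  c↔{g,j,v}
  d↔{j,v}
  g↔{c,p,v}
  j↔{c,d,v}
  p↔{g,v}
  v↔{c,d,g,j,p}

Registers:
  lower bound: {c,g,v} mutually conflict ⇒ χ ≥ 3
  assign c→r1 d→r1 g→r2 j→r2 p→r1 v→r0 — no edge inside a register ⇒ χ ≤ 3
  χ = 3

Answer: 3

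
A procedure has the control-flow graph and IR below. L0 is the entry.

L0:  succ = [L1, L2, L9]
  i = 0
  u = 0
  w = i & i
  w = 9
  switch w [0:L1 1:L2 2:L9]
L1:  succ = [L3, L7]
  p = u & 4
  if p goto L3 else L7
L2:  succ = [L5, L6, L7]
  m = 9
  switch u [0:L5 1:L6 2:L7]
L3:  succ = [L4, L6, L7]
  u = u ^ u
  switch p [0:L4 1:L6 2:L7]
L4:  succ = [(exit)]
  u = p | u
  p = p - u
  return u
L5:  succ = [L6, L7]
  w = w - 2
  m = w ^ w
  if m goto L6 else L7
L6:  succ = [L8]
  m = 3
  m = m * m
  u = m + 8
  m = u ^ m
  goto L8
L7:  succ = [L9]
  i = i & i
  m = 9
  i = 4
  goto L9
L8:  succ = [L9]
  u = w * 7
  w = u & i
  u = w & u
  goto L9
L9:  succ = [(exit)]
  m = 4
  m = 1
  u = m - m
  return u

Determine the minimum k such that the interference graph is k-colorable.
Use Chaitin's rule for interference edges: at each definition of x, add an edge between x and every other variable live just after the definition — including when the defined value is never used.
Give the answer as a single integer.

Answer: 4

Working:
def/use:
  L0 def {i,u,w} use ∅
  L1 def {p} use {u}
  L2 def {m} use {u}
  L3 def {u} use {p,u}
  L4 def {p,u} use {p,u}
  L5 def {m,w} use {w}
  L6 def {m,u} use ∅
  L7 def {i,m} use {i}
  L8 def {u,w} use {i,w}
  L9 def {m,u} use ∅

Liveness:
  live L0: ∅→{i,u,w}
  live L1: {i,u,w}→{i,p,u,w}
  live L2: {i,u,w}→{i,w}
  live L3: {i,p,u,w}→{i,p,u,w}
  live L4: {p,u}→∅
  live L5: {i,w}→{i,w}
  live L6: {i,w}→{i,w}
  live L7: {i}→∅
  live L8: {i,w}→∅
  live L9: ∅→∅

Interference:
  i — {m,p,u,w}
  m — {i,u,w}
  p — {i,u,w}
  u — {i,m,p,w}
  w — {i,m,p,u}

Registers:
  lower bound: {i,m,u,w} mutually conflict ⇒ χ ≥ 4
  4-colouring: r0={i}  r1={u}  r2={w}  r3={m,p}
  χ = 4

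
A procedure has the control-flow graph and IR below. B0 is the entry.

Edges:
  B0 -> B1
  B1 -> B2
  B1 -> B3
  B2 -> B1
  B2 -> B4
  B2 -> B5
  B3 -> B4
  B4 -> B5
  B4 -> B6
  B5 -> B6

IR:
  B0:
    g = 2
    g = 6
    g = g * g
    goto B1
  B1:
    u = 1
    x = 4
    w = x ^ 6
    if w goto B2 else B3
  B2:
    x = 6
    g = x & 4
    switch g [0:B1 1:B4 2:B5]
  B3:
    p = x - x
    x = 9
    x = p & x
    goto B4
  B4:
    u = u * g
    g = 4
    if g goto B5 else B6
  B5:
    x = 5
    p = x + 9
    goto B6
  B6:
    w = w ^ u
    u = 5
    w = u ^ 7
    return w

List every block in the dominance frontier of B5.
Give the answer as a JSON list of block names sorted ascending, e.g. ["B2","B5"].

Answer: ["B6"]

Derivation:
idom tree: B1←B0 B2←B1 B3←B1 B4←B1 B5←B1 B6←B1
Dom∩ at merges:
  B1: preds {B0,B2}: {B0} ∩ {B0,B1,B2} = {B0}; idom=B0
  B4: preds {B2,B3}: {B0,B1,B2} ∩ {B0,B1,B3} = {B0,B1}; idom=B1
  B5: preds {B2,B4}: {B0,B1,B2} ∩ {B0,B1,B4} = {B0,B1}; idom=B1
  B6: preds {B4,B5}: {B0,B1,B4} ∩ {B0,B1,B5} = {B0,B1}; idom=B1

DF walk-up:
  join B1 pred B0: · stop@B0
  join B1 pred B2: B2→B1 stop@B0
  join B4 pred B2: B2 stop@B1
  join B4 pred B3: B3 stop@B1
  join B5 pred B2: B2 stop@B1
  join B5 pred B4: B4 stop@B1
  join B6 pred B4: B4 stop@B1
  join B6 pred B5: B5 stop@B1
  B0 → ∅
  B1 → {B1}
  B2 → {B1,B4,B5}
  B3 → {B4}
  B4 → {B5,B6}
  B5 → {B6}
  B6 → ∅

DF(B5) = ["B6"]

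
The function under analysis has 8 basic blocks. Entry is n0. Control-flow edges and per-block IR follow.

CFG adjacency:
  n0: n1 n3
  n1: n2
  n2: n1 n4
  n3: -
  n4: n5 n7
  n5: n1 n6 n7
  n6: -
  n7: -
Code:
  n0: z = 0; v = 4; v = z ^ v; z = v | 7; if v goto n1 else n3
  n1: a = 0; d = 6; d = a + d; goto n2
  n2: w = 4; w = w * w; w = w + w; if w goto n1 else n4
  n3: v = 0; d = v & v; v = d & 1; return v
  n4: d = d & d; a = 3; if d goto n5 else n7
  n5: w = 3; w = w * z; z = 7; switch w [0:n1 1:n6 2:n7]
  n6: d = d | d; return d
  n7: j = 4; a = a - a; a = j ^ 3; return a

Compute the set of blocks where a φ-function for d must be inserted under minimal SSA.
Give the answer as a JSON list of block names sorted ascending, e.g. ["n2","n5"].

idom tree: n1←n0 n2←n1 n3←n0 n4←n2 n5←n4 n6←n5 n7←n4
Dom∩ at merges:
  n1: preds {n0,n2,n5}: {n0} ∩ {n0,n1,n2} ∩ {n0,n1,n2,n4,n5} = {n0}; idom=n0
  n7: preds {n4,n5}: {n0,n1,n2,n4} ∩ {n0,n1,n2,n4,n5} = {n0,n1,n2,n4}; idom=n4

DF derivation:
  n1←n0: walk · to n0
  n1←n2: walk n2→n1 to n0
  n1←n5: walk n5→n4→n2→n1 to n0
  n7←n4: walk · to n4
  n7←n5: walk n5 to n4
  n0 → ∅
  n1 → {n1}
  n2 → {n1}
  n3 → ∅
  n4 → {n1}
  n5 → {n1,n7}
  n6 → ∅
  n7 → ∅

φ for d: defs {n1,n3,n4,n6}
  DF⁺ = {n1}

Answer: ["n1"]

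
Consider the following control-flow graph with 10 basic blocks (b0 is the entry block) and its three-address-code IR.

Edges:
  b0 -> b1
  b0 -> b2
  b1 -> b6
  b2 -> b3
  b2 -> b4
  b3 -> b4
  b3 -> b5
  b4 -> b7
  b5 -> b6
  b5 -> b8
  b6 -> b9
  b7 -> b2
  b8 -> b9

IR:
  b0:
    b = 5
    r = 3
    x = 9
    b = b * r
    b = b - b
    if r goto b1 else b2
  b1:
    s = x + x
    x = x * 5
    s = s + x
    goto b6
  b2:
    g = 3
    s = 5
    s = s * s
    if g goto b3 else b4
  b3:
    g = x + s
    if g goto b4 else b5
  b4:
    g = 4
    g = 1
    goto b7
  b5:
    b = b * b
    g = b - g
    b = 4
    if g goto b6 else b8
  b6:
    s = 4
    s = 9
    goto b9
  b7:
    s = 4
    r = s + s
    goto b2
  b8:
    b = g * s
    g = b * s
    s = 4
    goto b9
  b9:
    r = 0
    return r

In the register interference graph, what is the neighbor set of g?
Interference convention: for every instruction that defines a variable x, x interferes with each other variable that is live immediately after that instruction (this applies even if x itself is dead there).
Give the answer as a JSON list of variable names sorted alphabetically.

Per-block:
  b0 def {b,r,x} use ∅
  b1 def {s,x} use {x}
  b2 def {g,s} use ∅
  b3 def {g} use {s,x}
  b4 def {g} use ∅
  b5 def {b,g} use {b,g}
  b6 def {s} use ∅
  b7 def {r,s} use ∅
  b8 def {b,g,s} use {g,s}
  b9 def {r} use ∅

Live sets:
  b0 li=∅ lo={b,x}
  b1 li={x} lo=∅
  b2 li={b,x} lo={b,s,x}
  b3 li={b,s,x} lo={b,g,s,x}
  b4 li={b,x} lo={b,x}
  b5 li={b,g,s} lo={g,s}
  b6 li=∅ lo=∅
  b7 li={b,x} lo={b,x}
  b8 li={g,s} lo=∅
  b9 li=∅ lo=∅

Conflict graph:
  b: {g,r,s,x}
  g: {b,s,x}
  r: {b,x}
  s: {b,g,x}
  x: {b,g,r,s}

N(g) = ["b", "s", "x"]

Answer: ["b", "s", "x"]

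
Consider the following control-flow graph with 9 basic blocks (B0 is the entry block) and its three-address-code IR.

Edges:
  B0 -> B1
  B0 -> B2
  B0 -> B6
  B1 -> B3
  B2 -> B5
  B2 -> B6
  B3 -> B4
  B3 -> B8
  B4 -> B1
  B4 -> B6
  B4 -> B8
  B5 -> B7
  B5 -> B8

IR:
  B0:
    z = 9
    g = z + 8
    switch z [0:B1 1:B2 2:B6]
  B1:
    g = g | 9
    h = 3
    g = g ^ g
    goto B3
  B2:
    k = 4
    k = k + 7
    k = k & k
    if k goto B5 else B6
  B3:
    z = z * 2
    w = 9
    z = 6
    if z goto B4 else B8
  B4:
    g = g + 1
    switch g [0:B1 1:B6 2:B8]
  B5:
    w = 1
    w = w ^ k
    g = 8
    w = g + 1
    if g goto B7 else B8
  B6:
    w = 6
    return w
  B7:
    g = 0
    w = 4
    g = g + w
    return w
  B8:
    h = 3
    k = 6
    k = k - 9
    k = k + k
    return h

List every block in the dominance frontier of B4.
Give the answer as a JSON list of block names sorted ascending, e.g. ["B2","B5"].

idom tree: B1←B0 B2←B0 B3←B1 B4←B3 B5←B2 B6←B0 B7←B5 B8←B0
Join-block Dom:
  B1: preds {B0,B4}: {B0} ∩ {B0,B1,B3,B4} = {B0}; idom=B0
  B6: preds {B0,B2,B4}: {B0} ∩ {B0,B2} ∩ {B0,B1,B3,B4} = {B0}; idom=B0
  B8: preds {B3,B4,B5}: {B0,B1,B3} ∩ {B0,B1,B3,B4} ∩ {B0,B2,B5} = {B0}; idom=B0

Frontier:
  join B1 pred B0: · stop@B0
  join B1 pred B4: B4→B3→B1 stop@B0
  join B6 pred B0: · stop@B0
  join B6 pred B2: B2 stop@B0
  join B6 pred B4: B4→B3→B1 stop@B0
  join B8 pred B3: B3→B1 stop@B0
  join B8 pred B4: B4→B3→B1 stop@B0
  join B8 pred B5: B5→B2 stop@B0
  DF(B0)=∅
  DF(B1)={B1,B6,B8}
  DF(B2)={B6,B8}
  DF(B3)={B1,B6,B8}
  DF(B4)={B1,B6,B8}
  DF(B5)={B8}
  DF(B6)=∅
  DF(B7)=∅
  DF(B8)=∅

DF(B4) = ["B1", "B6", "B8"]

Answer: ["B1", "B6", "B8"]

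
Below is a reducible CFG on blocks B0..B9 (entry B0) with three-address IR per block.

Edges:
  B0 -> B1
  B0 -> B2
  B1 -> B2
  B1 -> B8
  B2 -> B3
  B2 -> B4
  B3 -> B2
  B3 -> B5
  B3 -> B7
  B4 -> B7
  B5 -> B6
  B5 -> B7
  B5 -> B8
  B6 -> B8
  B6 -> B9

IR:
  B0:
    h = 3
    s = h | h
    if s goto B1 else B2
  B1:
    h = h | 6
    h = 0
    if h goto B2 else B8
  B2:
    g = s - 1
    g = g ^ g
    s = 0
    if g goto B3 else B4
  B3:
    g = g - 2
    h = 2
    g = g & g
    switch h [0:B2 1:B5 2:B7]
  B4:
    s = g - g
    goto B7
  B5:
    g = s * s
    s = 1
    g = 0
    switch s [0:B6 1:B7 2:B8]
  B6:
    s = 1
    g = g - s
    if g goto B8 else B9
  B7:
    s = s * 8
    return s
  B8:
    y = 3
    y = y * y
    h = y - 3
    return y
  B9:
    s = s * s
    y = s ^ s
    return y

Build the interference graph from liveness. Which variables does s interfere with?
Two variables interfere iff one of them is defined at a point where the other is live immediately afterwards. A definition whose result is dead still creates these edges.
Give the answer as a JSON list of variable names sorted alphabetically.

def/use:
  B0: {h,s} / ∅
  B1: {h} / {h}
  B2: {g,s} / {s}
  B3: {g,h} / {g}
  B4: {s} / {g}
  B5: {g,s} / {s}
  B6: {g,s} / {g}
  B7: {s} / {s}
  B8: {h,y} / ∅
  B9: {s,y} / {s}

Live sets:
  B0: in=∅ out={h,s}
  B1: in={h,s} out={s}
  B2: in={s} out={g,s}
  B3: in={g,s} out={s}
  B4: in={g} out={s}
  B5: in={s} out={g,s}
  B6: in={g} out={s}
  B7: in={s} out=∅
  B8: in=∅ out=∅
  B9: in={s} out=∅

Conflict graph:
  g↔{h,s}
  h↔{g,s,y}
  s↔{g,h}
  y↔{h}

N(s) = ["g", "h"]

Answer: ["g", "h"]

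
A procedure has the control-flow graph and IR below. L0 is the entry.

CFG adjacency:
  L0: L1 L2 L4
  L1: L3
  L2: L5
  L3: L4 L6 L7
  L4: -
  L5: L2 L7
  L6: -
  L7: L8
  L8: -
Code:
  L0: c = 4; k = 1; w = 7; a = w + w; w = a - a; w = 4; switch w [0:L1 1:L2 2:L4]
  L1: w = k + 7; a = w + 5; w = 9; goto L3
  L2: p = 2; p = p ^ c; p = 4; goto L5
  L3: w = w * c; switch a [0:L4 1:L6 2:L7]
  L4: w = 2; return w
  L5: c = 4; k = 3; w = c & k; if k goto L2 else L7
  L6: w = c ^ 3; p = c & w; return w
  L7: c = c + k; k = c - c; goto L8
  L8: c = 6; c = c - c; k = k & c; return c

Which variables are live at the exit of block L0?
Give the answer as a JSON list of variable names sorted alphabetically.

Answer: ["c", "k"]

Working:
def/use:
  L0: {a,c,k,w} / ∅
  L1: {a,w} / {k}
  L2: {p} / {c}
  L3: {w} / {a,c,w}
  L4: {w} / ∅
  L5: {c,k,w} / ∅
  L6: {p,w} / {c}
  L7: {c,k} / {c,k}
  L8: {c,k} / {k}

Live sets:
  L0: in=∅ out={c,k}
  L1: in={c,k} out={a,c,k,w}
  L2: in={c} out=∅
  L3: in={a,c,k,w} out={c,k}
  L4: in=∅ out=∅
  L5: in=∅ out={c,k}
  L6: in={c} out=∅
  L7: in={c,k} out={k}
  L8: in={k} out=∅

live-out(L0) = ["c", "k"]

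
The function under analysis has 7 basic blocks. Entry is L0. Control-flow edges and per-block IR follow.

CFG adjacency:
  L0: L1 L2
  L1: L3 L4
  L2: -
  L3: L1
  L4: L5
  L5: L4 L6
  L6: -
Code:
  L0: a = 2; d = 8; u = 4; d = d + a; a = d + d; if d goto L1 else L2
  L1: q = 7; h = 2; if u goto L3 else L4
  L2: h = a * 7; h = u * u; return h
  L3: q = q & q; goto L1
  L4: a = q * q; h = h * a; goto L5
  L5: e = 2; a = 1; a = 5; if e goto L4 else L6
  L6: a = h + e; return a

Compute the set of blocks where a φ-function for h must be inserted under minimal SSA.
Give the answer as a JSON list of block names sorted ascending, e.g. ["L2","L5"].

Answer: ["L1", "L4"]

Analysis:
idom tree: L1←L0 L2←L0 L3←L1 L4←L1 L5←L4 L6←L5
Join-block Dom:
  L1: preds {L0,L3}: {L0} ∩ {L0,L1,L3} = {L0}; idom=L0
  L4: preds {L1,L5}: {L0,L1} ∩ {L0,L1,L4,L5} = {L0,L1}; idom=L1

DF derivation:
  join L1 pred L0: · stop@L0
  join L1 pred L3: L3→L1 stop@L0
  join L4 pred L1: · stop@L1
  join L4 pred L5: L5→L4 stop@L1
  L0: DF=∅
  L1: DF={L1}
  L2: DF=∅
  L3: DF={L1}
  L4: DF={L4}
  L5: DF={L4}
  L6: DF=∅

φ for h: defs {L1,L2,L4}
  DF⁺ = {L1,L4}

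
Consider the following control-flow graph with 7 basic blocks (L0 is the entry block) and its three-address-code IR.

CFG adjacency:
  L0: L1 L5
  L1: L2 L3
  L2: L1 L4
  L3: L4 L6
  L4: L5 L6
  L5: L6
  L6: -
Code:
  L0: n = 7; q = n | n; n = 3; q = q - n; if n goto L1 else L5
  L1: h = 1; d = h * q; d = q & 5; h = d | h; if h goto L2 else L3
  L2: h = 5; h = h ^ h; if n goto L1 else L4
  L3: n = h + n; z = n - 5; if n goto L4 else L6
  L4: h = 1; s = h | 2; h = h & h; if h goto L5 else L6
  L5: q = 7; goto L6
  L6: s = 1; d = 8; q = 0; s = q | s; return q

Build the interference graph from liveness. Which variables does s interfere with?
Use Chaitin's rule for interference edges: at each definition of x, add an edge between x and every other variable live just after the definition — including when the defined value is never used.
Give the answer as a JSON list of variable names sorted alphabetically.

Answer: ["d", "h", "q"]

Working:
Per-block:
  L0: def={n,q} ue=∅
  L1: def={d,h} ue={q}
  L2: def={h} ue={n}
  L3: def={n,z} ue={h,n}
  L4: def={h,s} ue=∅
  L5: def={q} ue=∅
  L6: def={d,q,s} ue=∅

Liveness:
  L0 li=∅ lo={n,q}
  L1 li={n,q} lo={h,n,q}
  L2 li={n,q} lo={n,q}
  L3 li={h,n} lo=∅
  L4 li=∅ lo=∅
  L5 li=∅ lo=∅
  L6 li=∅ lo=∅

Interfere edges:
  d — {h,n,q,s}
  h — {d,n,q,s}
  n — {d,h,q,z}
  q — {d,h,n,s}
  s — {d,h,q}
  z — {n}

N(s) = ["d", "h", "q"]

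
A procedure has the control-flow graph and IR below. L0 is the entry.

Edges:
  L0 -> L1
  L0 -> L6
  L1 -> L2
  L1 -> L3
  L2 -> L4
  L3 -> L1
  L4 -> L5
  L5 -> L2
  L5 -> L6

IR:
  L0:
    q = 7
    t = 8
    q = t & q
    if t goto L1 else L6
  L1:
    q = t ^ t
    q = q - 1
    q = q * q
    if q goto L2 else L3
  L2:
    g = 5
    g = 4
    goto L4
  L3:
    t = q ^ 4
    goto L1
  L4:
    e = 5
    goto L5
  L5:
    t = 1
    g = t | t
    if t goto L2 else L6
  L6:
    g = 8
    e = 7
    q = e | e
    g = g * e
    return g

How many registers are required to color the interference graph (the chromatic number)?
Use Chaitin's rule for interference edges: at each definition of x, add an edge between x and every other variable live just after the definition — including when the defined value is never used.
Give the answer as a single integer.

Block summaries:
  L0 def {q,t} use ∅
  L1 def {q} use {t}
  L2 def {g} use ∅
  L3 def {t} use {q}
  L4 def {e} use ∅
  L5 def {g,t} use ∅
  L6 def {e,g,q} use ∅

Backward fixpoint:
  L0: in=∅ out={t}
  L1: in={t} out={q}
  L2: in=∅ out=∅
  L3: in={q} out={t}
  L4: in=∅ out=∅
  L5: in=∅ out=∅
  L6: in=∅ out=∅

Conflict graph:
  e — {g,q}
  g — {e,q,t}
  q — {e,g,t}
  t — {g,q}

Registers:
  lower bound: {e,g,q} mutually conflict ⇒ χ ≥ 3
  assign e→r2 g→r0 q→r1 t→r2 — no edge inside a register ⇒ χ ≤ 3
  χ = 3

Answer: 3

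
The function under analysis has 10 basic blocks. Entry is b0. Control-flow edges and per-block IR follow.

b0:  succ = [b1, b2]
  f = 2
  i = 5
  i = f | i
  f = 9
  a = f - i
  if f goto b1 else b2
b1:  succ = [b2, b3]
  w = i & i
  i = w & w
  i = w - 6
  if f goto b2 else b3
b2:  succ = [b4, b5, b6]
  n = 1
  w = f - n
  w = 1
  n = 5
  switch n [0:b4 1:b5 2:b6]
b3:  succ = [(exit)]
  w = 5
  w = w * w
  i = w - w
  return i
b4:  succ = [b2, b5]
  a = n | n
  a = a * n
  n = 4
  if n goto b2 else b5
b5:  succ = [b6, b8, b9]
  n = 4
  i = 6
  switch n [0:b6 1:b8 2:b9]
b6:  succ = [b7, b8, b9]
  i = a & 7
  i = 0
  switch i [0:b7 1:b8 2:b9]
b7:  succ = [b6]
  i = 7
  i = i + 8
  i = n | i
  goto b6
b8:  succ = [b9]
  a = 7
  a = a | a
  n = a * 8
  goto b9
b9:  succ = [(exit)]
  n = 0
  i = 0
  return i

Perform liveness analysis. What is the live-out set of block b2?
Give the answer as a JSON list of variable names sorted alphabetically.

Block summaries:
  b0: {a,f,i} / ∅
  b1: {i,w} / {f,i}
  b2: {n,w} / {f}
  b3: {i,w} / ∅
  b4: {a,n} / {n}
  b5: {i,n} / ∅
  b6: {i} / {a}
  b7: {i} / {n}
  b8: {a,n} / ∅
  b9: {i,n} / ∅

Live sets:
  b0 li=∅ lo={a,f,i}
  b1 li={a,f,i} lo={a,f}
  b2 li={a,f} lo={a,f,n}
  b3 li=∅ lo=∅
  b4 li={f,n} lo={a,f}
  b5 li={a} lo={a,n}
  b6 li={a,n} lo={a,n}
  b7 li={a,n} lo={a,n}
  b8 li=∅ lo=∅
  b9 li=∅ lo=∅

live-out(b2) = ["a", "f", "n"]

Answer: ["a", "f", "n"]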